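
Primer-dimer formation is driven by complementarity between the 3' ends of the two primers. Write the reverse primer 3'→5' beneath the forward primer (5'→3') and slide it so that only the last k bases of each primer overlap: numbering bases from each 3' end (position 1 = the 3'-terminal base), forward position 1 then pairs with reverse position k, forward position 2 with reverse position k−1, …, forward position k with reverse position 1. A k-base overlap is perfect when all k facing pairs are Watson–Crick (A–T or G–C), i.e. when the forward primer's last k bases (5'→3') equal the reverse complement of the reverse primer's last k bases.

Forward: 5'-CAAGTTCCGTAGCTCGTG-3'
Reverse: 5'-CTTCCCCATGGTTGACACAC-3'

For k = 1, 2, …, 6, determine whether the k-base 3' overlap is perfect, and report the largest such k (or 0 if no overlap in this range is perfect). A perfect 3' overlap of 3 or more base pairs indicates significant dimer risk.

Last 6 bases (5'→3') — forward …CTCGTG, reverse …ACACAC.
Reverse complement of the reverse primer's last 6 bases: GTGTGT; its first k bases are the reverse complement of the reverse primer's last k bases, so a perfect k-base overlap needs the forward primer's last k bases to equal them.
Comparing (forward last k vs required): k=1: G vs G ✓; k=2: TG vs GT ✗; k=3: GTG vs GTG ✓; k=4: CGTG vs GTGT ✗; k=5: TCGTG vs GTGTG ✗; k=6: CTCGTG vs GTGTGT ✗.
Perfect overlaps at k = 1, 3; the largest is 3.

Longest perfect overlap: 3 complementary base pairs; significant dimer risk (threshold 3).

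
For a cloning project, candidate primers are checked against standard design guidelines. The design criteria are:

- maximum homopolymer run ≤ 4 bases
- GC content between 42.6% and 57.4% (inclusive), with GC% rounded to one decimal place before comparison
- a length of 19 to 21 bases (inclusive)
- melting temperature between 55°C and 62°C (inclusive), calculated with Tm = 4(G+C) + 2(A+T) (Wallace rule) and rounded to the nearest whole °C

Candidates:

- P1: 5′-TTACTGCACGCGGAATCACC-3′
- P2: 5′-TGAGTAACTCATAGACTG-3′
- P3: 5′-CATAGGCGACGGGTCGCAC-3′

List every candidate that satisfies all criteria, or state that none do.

P1 only.

P1 (20 nt, A=5 T=4 G=4 C=7): longest run = 2 ✓; GC 11/20 = 55.0% ✓; length 20 ✓; Tm = 2·9 + 4·11 = 62°C ✓ — passes.
P2 (18 nt, A=6 T=5 G=4 C=3): longest run = 2 ✓; GC 7/18 = 38.9%, outside 42.6–57.4% ✗; length 18, outside 19–21 ✗; Tm = 2·11 + 4·7 = 50°C, outside 55–62°C ✗ — fails.
P3 (19 nt, A=4 T=2 G=7 C=6): longest run = 3 ✓; GC 13/19 = 68.4%, outside 42.6–57.4% ✗; length 19 ✓; Tm = 2·6 + 4·13 = 64°C, outside 55–62°C ✗ — fails.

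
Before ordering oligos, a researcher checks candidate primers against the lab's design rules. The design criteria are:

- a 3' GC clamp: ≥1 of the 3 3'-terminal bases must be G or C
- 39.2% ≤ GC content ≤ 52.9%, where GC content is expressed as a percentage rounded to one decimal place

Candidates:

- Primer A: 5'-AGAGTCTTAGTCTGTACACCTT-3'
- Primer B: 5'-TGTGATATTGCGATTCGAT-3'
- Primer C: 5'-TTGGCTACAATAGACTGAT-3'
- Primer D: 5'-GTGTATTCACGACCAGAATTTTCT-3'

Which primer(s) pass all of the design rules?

Primer A only.

Primer A (22 nt, A=5 T=8 G=4 C=5): 3' end CTT has 1 G/C ✓; GC 9/22 = 40.9% ✓ — passes.
Primer B (19 nt, A=4 T=8 G=5 C=2): 3' end GAT has 1 G/C ✓; GC 7/19 = 36.8%, outside 39.2–52.9% ✗ — fails.
Primer C (19 nt, A=6 T=6 G=4 C=3): 3' end GAT has 1 G/C ✓; GC 7/19 = 36.8%, outside 39.2–52.9% ✗ — fails.
Primer D (24 nt, A=6 T=9 G=4 C=5): 3' end TCT has 1 G/C ✓; GC 9/24 = 37.5%, outside 39.2–52.9% ✗ — fails.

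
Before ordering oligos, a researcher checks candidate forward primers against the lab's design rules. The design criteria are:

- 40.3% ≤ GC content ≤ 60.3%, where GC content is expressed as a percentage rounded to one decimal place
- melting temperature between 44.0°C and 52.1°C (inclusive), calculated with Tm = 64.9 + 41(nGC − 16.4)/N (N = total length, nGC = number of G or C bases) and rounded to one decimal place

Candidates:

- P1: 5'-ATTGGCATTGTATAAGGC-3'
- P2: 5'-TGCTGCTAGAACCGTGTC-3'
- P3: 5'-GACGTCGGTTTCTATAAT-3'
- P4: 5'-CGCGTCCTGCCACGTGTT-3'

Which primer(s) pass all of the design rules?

P2 only.

P1 (18 nt, A=5 T=6 G=5 C=2): GC 7/18 = 38.9%, outside 40.3–60.3% ✗; Tm = 64.9 + 41·(7 − 16.4)/18 = 43.5°C, outside 44.0–52.1°C ✗ — fails.
P2 (18 nt, A=3 T=5 G=5 C=5): GC 10/18 = 55.6% ✓; Tm = 64.9 + 41·(10 − 16.4)/18 = 50.3°C ✓ — passes.
P3 (18 nt, A=4 T=7 G=4 C=3): GC 7/18 = 38.9%, outside 40.3–60.3% ✗; Tm = 64.9 + 41·(7 − 16.4)/18 = 43.5°C, outside 44.0–52.1°C ✗ — fails.
P4 (18 nt, A=1 T=5 G=5 C=7): GC 12/18 = 66.7%, outside 40.3–60.3% ✗; Tm = 64.9 + 41·(12 − 16.4)/18 = 54.9°C, outside 44.0–52.1°C ✗ — fails.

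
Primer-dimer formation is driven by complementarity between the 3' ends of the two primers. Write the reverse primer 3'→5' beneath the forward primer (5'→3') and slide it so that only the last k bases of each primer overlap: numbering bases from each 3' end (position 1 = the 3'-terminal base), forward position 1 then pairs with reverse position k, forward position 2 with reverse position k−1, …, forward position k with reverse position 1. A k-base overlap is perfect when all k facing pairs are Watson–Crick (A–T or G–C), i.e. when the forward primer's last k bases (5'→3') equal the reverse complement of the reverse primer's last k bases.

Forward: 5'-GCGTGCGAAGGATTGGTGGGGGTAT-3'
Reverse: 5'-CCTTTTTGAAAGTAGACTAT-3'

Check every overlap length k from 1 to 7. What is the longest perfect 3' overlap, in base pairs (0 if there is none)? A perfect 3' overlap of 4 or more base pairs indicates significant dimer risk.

Last 7 bases (5'→3') — forward …GGGGTAT, reverse …AGACTAT.
Reverse complement of the reverse primer's last 7 bases: ATAGTCT; its first k bases are the reverse complement of the reverse primer's last k bases, so a perfect k-base overlap needs the forward primer's last k bases to equal them.
Comparing (forward last k vs required): k=1: T vs A ✗; k=2: AT vs AT ✓; k=3: TAT vs ATA ✗; k=4: GTAT vs ATAG ✗; k=5: GGTAT vs ATAGT ✗; k=6: GGGTAT vs ATAGTC ✗; k=7: GGGGTAT vs ATAGTCT ✗.
Only k = 2 is perfect, so the longest perfect 3' overlap is 2.

Longest perfect overlap: 2 complementary base pairs; below the dimer-risk threshold (threshold 4).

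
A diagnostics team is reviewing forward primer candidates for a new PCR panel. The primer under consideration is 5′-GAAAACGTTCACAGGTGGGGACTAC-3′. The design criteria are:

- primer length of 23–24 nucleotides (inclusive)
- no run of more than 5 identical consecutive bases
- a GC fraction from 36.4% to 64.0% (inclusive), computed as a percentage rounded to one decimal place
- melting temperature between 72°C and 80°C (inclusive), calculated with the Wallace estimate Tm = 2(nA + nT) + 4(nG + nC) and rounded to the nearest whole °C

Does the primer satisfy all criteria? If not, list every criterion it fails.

Base counts: A=8, T=4, G=8, C=5 (length 25).
length: length 25, outside 23–24 ✗
homopolymer run: longest run = 4 ✓
GC content: GC 13/25 = 52.0% ✓
Tm: Tm = 2·12 + 4·13 = 76°C ✓

Fails: length.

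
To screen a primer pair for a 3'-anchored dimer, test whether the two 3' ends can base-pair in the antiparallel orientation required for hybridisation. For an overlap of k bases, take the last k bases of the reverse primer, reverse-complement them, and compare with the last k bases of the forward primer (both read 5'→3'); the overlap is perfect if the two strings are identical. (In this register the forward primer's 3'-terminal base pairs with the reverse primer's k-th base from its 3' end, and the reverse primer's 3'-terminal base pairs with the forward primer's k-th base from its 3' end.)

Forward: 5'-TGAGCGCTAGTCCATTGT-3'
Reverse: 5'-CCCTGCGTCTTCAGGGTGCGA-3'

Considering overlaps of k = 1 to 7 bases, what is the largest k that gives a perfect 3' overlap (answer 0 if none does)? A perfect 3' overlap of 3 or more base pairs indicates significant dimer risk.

Longest perfect overlap: 1 complementary base pair; below the dimer-risk threshold (threshold 3).

Last 7 bases (5'→3') — forward …CCATTGT, reverse …GGTGCGA.
Reverse complement of the reverse primer's last 7 bases: TCGCACC; its first k bases are the reverse complement of the reverse primer's last k bases, so a perfect k-base overlap needs the forward primer's last k bases to equal them.
Comparing (forward last k vs required): k=1: T vs T ✓; k=2: GT vs TC ✗; k=3: TGT vs TCG ✗; k=4: TTGT vs TCGC ✗; k=5: ATTGT vs TCGCA ✗; k=6: CATTGT vs TCGCAC ✗; k=7: CCATTGT vs TCGCACC ✗.
Only k = 1 is perfect, so the longest perfect 3' overlap is 1.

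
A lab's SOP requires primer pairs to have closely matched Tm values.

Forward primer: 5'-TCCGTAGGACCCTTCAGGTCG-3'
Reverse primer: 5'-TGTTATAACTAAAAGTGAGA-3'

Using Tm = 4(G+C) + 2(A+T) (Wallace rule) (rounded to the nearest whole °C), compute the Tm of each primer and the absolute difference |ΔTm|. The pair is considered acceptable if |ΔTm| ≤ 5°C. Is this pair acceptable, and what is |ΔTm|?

|ΔTm| = 18°C; the pair is not acceptable.

Forward: A=3 T=5 G=6 C=7 → Tm = 2·8 + 4·13 = 68°C.
Reverse: A=9 T=6 G=4 C=1 → Tm = 2·15 + 4·5 = 50°C.
|ΔTm| = |68 − 50| = 18°C, > 5°C.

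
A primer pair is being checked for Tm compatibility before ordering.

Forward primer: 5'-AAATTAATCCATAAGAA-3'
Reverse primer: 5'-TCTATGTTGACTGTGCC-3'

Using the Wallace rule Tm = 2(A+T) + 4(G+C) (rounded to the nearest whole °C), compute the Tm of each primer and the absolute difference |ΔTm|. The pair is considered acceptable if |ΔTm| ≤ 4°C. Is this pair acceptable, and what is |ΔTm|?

Forward: A=10 T=4 G=1 C=2 → Tm = 2·14 + 4·3 = 40°C.
Reverse: A=2 T=7 G=4 C=4 → Tm = 2·9 + 4·8 = 50°C.
|ΔTm| = |40 − 50| = 10°C, > 4°C.

|ΔTm| = 10°C; the pair is not acceptable.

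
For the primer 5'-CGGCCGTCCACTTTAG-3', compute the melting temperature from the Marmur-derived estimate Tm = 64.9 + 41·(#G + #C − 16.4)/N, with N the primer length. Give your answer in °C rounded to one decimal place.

48.5°C

Base counts: A=2, T=4, G=4, C=6; G+C = 10, N = 16.
Tm = 64.9 + 41·(10 − 16.4)/16 = 64.9 + -262.40/16 = 48.5°C.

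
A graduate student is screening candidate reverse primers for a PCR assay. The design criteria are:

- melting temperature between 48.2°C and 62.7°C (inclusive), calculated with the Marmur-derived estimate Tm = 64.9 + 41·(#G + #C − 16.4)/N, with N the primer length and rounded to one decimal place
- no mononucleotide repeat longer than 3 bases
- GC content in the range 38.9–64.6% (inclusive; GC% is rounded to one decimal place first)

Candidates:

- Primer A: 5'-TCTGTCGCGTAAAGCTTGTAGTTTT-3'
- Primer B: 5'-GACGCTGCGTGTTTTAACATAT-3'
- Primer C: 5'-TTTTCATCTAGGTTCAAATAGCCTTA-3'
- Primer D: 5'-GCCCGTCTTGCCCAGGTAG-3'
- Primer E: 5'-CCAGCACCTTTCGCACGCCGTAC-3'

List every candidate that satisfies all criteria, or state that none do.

Primer A (25 nt, A=4 T=11 G=6 C=4): Tm = 64.9 + 41·(10 − 16.4)/25 = 54.4°C ✓; longest run = 4, exceeds 3 ✗; GC 10/25 = 40.0% ✓ — fails.
Primer B (22 nt, A=5 T=8 G=5 C=4): Tm = 64.9 + 41·(9 − 16.4)/22 = 51.1°C ✓; longest run = 4, exceeds 3 ✗; GC 9/22 = 40.9% ✓ — fails.
Primer C (26 nt, A=7 T=11 G=3 C=5): Tm = 64.9 + 41·(8 − 16.4)/26 = 51.7°C ✓; longest run = 4, exceeds 3 ✗; GC 8/26 = 30.8%, outside 38.9–64.6% ✗ — fails.
Primer D (19 nt, A=2 T=4 G=6 C=7): Tm = 64.9 + 41·(13 − 16.4)/19 = 57.6°C ✓; longest run = 3 ✓; GC 13/19 = 68.4%, outside 38.9–64.6% ✗ — fails.
Primer E (23 nt, A=4 T=4 G=4 C=11): Tm = 64.9 + 41·(15 − 16.4)/23 = 62.4°C ✓; longest run = 3 ✓; GC 15/23 = 65.2%, outside 38.9–64.6% ✗ — fails.

None of the candidates satisfy all criteria.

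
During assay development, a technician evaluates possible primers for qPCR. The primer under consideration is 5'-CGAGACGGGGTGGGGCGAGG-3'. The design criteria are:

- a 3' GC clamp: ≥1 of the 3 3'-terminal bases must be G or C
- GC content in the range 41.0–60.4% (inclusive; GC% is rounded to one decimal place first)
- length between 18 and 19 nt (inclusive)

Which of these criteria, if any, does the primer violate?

Fails: GC content, length.

Base counts: A=3, T=1, G=13, C=3 (length 20).
GC clamp: 3' end AGG has 2 G/C ✓
GC content: GC 16/20 = 80.0%, outside 41.0–60.4% ✗
length: length 20, outside 18–19 ✗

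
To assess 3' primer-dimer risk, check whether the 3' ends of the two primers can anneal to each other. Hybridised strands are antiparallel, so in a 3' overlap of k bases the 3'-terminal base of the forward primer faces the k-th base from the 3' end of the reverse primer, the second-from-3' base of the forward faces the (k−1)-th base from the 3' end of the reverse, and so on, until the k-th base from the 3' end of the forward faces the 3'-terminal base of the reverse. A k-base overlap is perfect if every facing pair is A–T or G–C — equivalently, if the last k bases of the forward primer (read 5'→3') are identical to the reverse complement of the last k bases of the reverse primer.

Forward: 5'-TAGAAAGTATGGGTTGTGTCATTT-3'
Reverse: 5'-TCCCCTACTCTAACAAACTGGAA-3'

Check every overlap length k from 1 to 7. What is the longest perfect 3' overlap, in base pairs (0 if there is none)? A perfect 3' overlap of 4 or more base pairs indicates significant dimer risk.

Longest perfect overlap: 2 complementary base pairs; below the dimer-risk threshold (threshold 4).

Last 7 bases (5'→3') — forward …GTCATTT, reverse …ACTGGAA.
Reverse complement of the reverse primer's last 7 bases: TTCCAGT; its first k bases are the reverse complement of the reverse primer's last k bases, so a perfect k-base overlap needs the forward primer's last k bases to equal them.
Comparing (forward last k vs required): k=1: T vs T ✓; k=2: TT vs TT ✓; k=3: TTT vs TTC ✗; k=4: ATTT vs TTCC ✗; k=5: CATTT vs TTCCA ✗; k=6: TCATTT vs TTCCAG ✗; k=7: GTCATTT vs TTCCAGT ✗.
Perfect overlaps at k = 1, 2; the largest is 2.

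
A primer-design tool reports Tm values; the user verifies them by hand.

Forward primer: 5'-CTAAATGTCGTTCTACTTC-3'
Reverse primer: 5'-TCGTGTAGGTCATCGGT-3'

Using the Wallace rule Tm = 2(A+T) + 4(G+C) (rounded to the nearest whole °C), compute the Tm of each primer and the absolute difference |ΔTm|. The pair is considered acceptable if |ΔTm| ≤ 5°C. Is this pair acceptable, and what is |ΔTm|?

|ΔTm| = 0°C; the pair is acceptable.

Forward: A=4 T=8 G=2 C=5 → Tm = 2·12 + 4·7 = 52°C.
Reverse: A=2 T=6 G=6 C=3 → Tm = 2·8 + 4·9 = 52°C.
|ΔTm| = |52 − 52| = 0°C, ≤ 5°C.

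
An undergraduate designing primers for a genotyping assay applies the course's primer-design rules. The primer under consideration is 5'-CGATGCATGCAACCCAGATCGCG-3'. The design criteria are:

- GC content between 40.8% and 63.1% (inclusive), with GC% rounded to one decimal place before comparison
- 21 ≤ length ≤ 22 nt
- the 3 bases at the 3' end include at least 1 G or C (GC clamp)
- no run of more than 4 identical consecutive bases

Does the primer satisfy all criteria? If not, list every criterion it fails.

Fails: length.

Base counts: A=6, T=3, G=6, C=8 (length 23).
GC content: GC 14/23 = 60.9% ✓
length: length 23, outside 21–22 ✗
GC clamp: 3' end GCG has 3 G/C ✓
homopolymer run: longest run = 3 ✓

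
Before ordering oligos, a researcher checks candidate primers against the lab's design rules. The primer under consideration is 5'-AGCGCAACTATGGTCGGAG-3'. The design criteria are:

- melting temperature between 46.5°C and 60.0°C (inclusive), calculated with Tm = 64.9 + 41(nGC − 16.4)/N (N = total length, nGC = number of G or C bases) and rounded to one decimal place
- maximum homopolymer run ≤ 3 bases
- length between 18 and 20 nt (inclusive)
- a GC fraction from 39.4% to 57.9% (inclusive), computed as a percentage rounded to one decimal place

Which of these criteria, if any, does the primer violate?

Base counts: A=5, T=3, G=7, C=4 (length 19).
Tm: Tm = 64.9 + 41·(11 − 16.4)/19 = 53.2°C ✓
homopolymer run: longest run = 2 ✓
length: length 19 ✓
GC content: GC 11/19 = 57.9% ✓

Meets all criteria.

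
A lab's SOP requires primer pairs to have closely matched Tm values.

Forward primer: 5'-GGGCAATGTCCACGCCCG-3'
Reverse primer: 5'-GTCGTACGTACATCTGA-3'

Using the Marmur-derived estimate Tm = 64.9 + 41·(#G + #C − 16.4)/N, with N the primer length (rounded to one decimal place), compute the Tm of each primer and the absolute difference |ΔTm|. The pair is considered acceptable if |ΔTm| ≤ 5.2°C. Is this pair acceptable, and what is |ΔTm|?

Forward: G+C = 13, N = 18 → Tm = 64.9 + 41·(13 − 16.4)/18 = 57.2°C.
Reverse: G+C = 8, N = 17 → Tm = 64.9 + 41·(8 − 16.4)/17 = 44.6°C.
|ΔTm| = |57.2 − 44.6| = 12.6°C, > 5.2°C.

|ΔTm| = 12.6°C; the pair is not acceptable.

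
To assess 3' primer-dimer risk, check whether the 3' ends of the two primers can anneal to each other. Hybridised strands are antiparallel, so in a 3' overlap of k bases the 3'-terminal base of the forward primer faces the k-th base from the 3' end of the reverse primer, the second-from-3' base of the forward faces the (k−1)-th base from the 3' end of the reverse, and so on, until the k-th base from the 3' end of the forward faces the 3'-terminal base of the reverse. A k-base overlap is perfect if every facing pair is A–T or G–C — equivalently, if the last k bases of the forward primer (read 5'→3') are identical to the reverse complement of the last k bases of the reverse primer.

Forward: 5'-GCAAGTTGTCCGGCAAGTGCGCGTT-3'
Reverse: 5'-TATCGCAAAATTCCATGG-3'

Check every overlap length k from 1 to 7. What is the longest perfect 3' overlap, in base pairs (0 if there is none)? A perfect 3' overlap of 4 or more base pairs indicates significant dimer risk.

Last 7 bases (5'→3') — forward …GCGCGTT, reverse …TCCATGG.
Reverse complement of the reverse primer's last 7 bases: CCATGGA; its first k bases are the reverse complement of the reverse primer's last k bases, so a perfect k-base overlap needs the forward primer's last k bases to equal them.
Comparing (forward last k vs required): k=1: T vs C ✗; k=2: TT vs CC ✗; k=3: GTT vs CCA ✗; k=4: CGTT vs CCAT ✗; k=5: GCGTT vs CCATG ✗; k=6: CGCGTT vs CCATGG ✗; k=7: GCGCGTT vs CCATGGA ✗.
No overlap length from 1 to 7 is perfect, so the longest perfect 3' overlap is 0.

Longest perfect overlap: 0 complementary base pairs; below the dimer-risk threshold (threshold 4).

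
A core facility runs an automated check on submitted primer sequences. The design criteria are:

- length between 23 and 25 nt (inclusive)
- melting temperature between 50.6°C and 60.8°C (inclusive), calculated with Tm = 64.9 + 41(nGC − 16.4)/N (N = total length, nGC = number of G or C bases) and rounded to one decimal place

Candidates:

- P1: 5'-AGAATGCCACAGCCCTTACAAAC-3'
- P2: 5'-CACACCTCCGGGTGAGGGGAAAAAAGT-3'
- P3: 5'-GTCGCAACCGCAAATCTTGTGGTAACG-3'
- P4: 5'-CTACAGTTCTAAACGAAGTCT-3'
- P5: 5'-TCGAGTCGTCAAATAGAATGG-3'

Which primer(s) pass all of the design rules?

P1 (23 nt, A=9 T=3 G=3 C=8): length 23 ✓; Tm = 64.9 + 41·(11 − 16.4)/23 = 55.3°C ✓ — passes.
P2 (27 nt, A=9 T=3 G=9 C=6): length 27, outside 23–25 ✗; Tm = 64.9 + 41·(15 − 16.4)/27 = 62.8°C, outside 50.6–60.8°C ✗ — fails.
P3 (27 nt, A=7 T=6 G=7 C=7): length 27, outside 23–25 ✗; Tm = 64.9 + 41·(14 − 16.4)/27 = 61.3°C, outside 50.6–60.8°C ✗ — fails.
P4 (21 nt, A=7 T=6 G=3 C=5): length 21, outside 23–25 ✗; Tm = 64.9 + 41·(8 − 16.4)/21 = 48.5°C, outside 50.6–60.8°C ✗ — fails.
P5 (21 nt, A=7 T=5 G=6 C=3): length 21, outside 23–25 ✗; Tm = 64.9 + 41·(9 − 16.4)/21 = 50.5°C, outside 50.6–60.8°C ✗ — fails.

P1 only.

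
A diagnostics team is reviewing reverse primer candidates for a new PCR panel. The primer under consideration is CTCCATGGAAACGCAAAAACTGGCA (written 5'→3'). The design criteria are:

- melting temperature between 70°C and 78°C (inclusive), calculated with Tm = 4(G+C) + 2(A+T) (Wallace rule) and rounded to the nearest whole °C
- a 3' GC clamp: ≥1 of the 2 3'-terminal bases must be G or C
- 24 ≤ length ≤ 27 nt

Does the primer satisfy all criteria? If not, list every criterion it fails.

Meets all criteria.

Base counts: A=10, T=3, G=5, C=7 (length 25).
Tm: Tm = 2·13 + 4·12 = 74°C ✓
GC clamp: 3' end CA has 1 G/C ✓
length: length 25 ✓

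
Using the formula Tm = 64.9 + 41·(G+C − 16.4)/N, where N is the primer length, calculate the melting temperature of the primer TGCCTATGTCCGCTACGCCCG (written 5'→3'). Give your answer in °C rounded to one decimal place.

Base counts: A=2, T=5, G=5, C=9; G+C = 14, N = 21.
Tm = 64.9 + 41·(14 − 16.4)/21 = 64.9 + -98.40/21 = 60.2°C.

60.2°C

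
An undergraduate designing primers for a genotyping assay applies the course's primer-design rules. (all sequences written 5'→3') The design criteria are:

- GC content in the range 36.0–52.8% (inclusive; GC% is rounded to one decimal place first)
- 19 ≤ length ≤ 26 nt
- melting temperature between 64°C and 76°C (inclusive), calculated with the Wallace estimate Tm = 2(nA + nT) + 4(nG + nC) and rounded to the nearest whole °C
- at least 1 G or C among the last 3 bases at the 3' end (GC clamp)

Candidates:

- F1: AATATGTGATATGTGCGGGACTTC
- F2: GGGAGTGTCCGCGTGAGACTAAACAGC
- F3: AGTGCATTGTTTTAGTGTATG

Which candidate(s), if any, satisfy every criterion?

F1 (24 nt, A=6 T=8 G=7 C=3): GC 10/24 = 41.7% ✓; length 24 ✓; Tm = 2·14 + 4·10 = 68°C ✓; 3' end TTC has 1 G/C ✓ — passes.
F2 (27 nt, A=7 T=4 G=10 C=6): GC 16/27 = 59.3%, outside 36.0–52.8% ✗; length 27, outside 19–26 ✗; Tm = 2·11 + 4·16 = 86°C, outside 64–76°C ✗; 3' end AGC has 2 G/C ✓ — fails.
F3 (21 nt, A=4 T=10 G=6 C=1): GC 7/21 = 33.3%, outside 36.0–52.8% ✗; length 21 ✓; Tm = 2·14 + 4·7 = 56°C, outside 64–76°C ✗; 3' end ATG has 1 G/C ✓ — fails.

F1 only.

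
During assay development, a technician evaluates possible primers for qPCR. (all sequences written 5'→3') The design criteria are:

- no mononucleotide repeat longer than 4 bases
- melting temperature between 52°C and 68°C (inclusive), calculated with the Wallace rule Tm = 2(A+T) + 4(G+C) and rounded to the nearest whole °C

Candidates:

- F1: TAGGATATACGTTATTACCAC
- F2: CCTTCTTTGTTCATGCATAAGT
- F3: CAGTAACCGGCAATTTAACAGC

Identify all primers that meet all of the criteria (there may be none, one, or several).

F1 (21 nt, A=7 T=7 G=3 C=4): longest run = 2 ✓; Tm = 2·14 + 4·7 = 56°C ✓ — passes.
F2 (22 nt, A=4 T=10 G=3 C=5): longest run = 3 ✓; Tm = 2·14 + 4·8 = 60°C ✓ — passes.
F3 (22 nt, A=8 T=4 G=4 C=6): longest run = 3 ✓; Tm = 2·12 + 4·10 = 64°C ✓ — passes.

F1, F2 and F3.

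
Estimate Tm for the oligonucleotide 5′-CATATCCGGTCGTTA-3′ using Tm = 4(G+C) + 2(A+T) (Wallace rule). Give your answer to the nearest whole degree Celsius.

44°C

Base counts: A=3, T=5, G=3, C=4 (length 15).
Tm = 2·(3+5) + 4·(3+4) = 2·8 + 4·7 = 16 + 28 = 44°C.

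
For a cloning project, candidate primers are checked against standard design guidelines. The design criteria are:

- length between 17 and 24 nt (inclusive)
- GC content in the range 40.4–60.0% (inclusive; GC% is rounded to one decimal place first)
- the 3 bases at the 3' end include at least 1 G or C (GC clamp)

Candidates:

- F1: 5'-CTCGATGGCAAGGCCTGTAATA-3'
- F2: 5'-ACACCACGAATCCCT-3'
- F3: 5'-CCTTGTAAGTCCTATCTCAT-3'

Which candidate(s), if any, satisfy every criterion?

F1 (22 nt, A=6 T=5 G=6 C=5): length 22 ✓; GC 11/22 = 50.0% ✓; 3' end ATA has 0 G/C, need ≥1 ✗ — fails.
F2 (15 nt, A=5 T=2 G=1 C=7): length 15, outside 17–24 ✗; GC 8/15 = 53.3% ✓; 3' end CCT has 2 G/C ✓ — fails.
F3 (20 nt, A=4 T=8 G=2 C=6): length 20 ✓; GC 8/20 = 40.0%, outside 40.4–60.0% ✗; 3' end CAT has 1 G/C ✓ — fails.

None of the candidates satisfy all criteria.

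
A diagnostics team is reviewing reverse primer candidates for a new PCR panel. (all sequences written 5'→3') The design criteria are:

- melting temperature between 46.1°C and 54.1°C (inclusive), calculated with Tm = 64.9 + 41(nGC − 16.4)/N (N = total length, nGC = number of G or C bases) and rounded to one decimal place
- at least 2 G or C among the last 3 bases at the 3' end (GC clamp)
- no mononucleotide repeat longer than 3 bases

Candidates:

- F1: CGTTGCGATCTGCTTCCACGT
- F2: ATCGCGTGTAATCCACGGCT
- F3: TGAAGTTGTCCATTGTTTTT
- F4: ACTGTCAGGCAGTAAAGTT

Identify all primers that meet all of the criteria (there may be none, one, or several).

F1 (21 nt, A=2 T=7 G=5 C=7): Tm = 64.9 + 41·(12 − 16.4)/21 = 56.3°C, outside 46.1–54.1°C ✗; 3' end CGT has 2 G/C ✓; longest run = 2 ✓ — fails.
F2 (20 nt, A=4 T=5 G=5 C=6): Tm = 64.9 + 41·(11 − 16.4)/20 = 53.8°C ✓; 3' end GCT has 2 G/C ✓; longest run = 2 ✓ — passes.
F3 (20 nt, A=3 T=11 G=4 C=2): Tm = 64.9 + 41·(6 − 16.4)/20 = 43.6°C, outside 46.1–54.1°C ✗; 3' end TTT has 0 G/C, need ≥2 ✗; longest run = 5, exceeds 3 ✗ — fails.
F4 (19 nt, A=6 T=5 G=5 C=3): Tm = 64.9 + 41·(8 − 16.4)/19 = 46.8°C ✓; 3' end GTT has 1 G/C, need ≥2 ✗; longest run = 3 ✓ — fails.

F2 only.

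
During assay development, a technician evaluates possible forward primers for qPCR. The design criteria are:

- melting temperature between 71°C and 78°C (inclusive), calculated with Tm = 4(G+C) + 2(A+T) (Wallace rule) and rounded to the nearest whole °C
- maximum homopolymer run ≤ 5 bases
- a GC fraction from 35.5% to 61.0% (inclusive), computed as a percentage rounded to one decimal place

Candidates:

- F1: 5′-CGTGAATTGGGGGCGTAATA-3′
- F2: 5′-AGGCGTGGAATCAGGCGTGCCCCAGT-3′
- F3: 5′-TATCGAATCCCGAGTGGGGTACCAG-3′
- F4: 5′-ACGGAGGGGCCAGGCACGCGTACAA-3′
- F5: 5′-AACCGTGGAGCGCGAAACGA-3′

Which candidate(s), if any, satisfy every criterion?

F1 (20 nt, A=5 T=5 G=8 C=2): Tm = 2·10 + 4·10 = 60°C, outside 71–78°C ✗; longest run = 5 ✓; GC 10/20 = 50.0% ✓ — fails.
F2 (26 nt, A=5 T=4 G=10 C=7): Tm = 2·9 + 4·17 = 86°C, outside 71–78°C ✗; longest run = 4 ✓; GC 17/26 = 65.4%, outside 35.5–61.0% ✗ — fails.
F3 (25 nt, A=6 T=5 G=8 C=6): Tm = 2·11 + 4·14 = 78°C ✓; longest run = 4 ✓; GC 14/25 = 56.0% ✓ — passes.
F4 (25 nt, A=7 T=1 G=10 C=7): Tm = 2·8 + 4·17 = 84°C, outside 71–78°C ✗; longest run = 4 ✓; GC 17/25 = 68.0%, outside 35.5–61.0% ✗ — fails.
F5 (20 nt, A=7 T=1 G=7 C=5): Tm = 2·8 + 4·12 = 64°C, outside 71–78°C ✗; longest run = 3 ✓; GC 12/20 = 60.0% ✓ — fails.

F3 only.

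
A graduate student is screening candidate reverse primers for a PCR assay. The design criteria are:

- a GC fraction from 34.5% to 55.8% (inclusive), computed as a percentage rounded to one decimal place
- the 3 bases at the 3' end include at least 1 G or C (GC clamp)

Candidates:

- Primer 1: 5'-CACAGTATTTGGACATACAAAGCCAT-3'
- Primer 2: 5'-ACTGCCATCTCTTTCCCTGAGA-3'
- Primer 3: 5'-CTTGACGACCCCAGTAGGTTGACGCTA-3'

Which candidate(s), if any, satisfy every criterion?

Primer 1, Primer 2 and Primer 3.

Primer 1 (26 nt, A=10 T=6 G=4 C=6): GC 10/26 = 38.5% ✓; 3' end CAT has 1 G/C ✓ — passes.
Primer 2 (22 nt, A=4 T=7 G=3 C=8): GC 11/22 = 50.0% ✓; 3' end AGA has 1 G/C ✓ — passes.
Primer 3 (27 nt, A=6 T=6 G=7 C=8): GC 15/27 = 55.6% ✓; 3' end CTA has 1 G/C ✓ — passes.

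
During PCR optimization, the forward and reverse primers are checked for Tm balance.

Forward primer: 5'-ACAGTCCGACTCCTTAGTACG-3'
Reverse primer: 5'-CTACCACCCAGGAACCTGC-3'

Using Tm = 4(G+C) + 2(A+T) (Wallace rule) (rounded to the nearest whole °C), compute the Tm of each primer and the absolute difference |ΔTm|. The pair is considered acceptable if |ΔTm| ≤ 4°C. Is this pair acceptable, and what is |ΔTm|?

|ΔTm| = 2°C; the pair is acceptable.

Forward: A=5 T=5 G=4 C=7 → Tm = 2·10 + 4·11 = 64°C.
Reverse: A=5 T=2 G=3 C=9 → Tm = 2·7 + 4·12 = 62°C.
|ΔTm| = |64 − 62| = 2°C, ≤ 4°C.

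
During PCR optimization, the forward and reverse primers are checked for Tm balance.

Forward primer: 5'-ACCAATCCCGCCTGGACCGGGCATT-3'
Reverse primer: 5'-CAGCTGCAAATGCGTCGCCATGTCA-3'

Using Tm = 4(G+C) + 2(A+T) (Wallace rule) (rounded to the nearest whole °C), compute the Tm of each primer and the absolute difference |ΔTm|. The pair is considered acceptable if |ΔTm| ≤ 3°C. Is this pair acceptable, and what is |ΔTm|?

Forward: A=5 T=4 G=6 C=10 → Tm = 2·9 + 4·16 = 82°C.
Reverse: A=6 T=5 G=6 C=8 → Tm = 2·11 + 4·14 = 78°C.
|ΔTm| = |82 − 78| = 4°C, > 3°C.

|ΔTm| = 4°C; the pair is not acceptable.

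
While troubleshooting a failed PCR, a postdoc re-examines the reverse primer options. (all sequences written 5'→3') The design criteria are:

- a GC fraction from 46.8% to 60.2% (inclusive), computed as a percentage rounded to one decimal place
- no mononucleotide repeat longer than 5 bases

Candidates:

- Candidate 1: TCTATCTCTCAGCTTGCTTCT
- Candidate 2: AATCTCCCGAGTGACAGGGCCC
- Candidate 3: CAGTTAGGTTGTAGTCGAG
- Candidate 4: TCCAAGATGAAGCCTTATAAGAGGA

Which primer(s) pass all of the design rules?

Candidate 1 (21 nt, A=2 T=10 G=2 C=7): GC 9/21 = 42.9%, outside 46.8–60.2% ✗; longest run = 2 ✓ — fails.
Candidate 2 (22 nt, A=5 T=3 G=6 C=8): GC 14/22 = 63.6%, outside 46.8–60.2% ✗; longest run = 3 ✓ — fails.
Candidate 3 (19 nt, A=4 T=6 G=7 C=2): GC 9/19 = 47.4% ✓; longest run = 2 ✓ — passes.
Candidate 4 (25 nt, A=10 T=5 G=6 C=4): GC 10/25 = 40.0%, outside 46.8–60.2% ✗; longest run = 2 ✓ — fails.

Candidate 3 only.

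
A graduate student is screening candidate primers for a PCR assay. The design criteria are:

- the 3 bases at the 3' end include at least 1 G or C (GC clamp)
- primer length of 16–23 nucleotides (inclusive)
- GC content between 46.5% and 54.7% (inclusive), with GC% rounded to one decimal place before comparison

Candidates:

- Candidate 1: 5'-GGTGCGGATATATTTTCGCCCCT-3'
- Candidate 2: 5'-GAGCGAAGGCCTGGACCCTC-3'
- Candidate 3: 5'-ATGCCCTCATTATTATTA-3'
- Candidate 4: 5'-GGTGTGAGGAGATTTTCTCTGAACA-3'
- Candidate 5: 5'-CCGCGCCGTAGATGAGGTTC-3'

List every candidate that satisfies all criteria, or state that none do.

Candidate 1 (23 nt, A=3 T=8 G=6 C=6): 3' end CCT has 2 G/C ✓; length 23 ✓; GC 12/23 = 52.2% ✓ — passes.
Candidate 2 (20 nt, A=4 T=2 G=7 C=7): 3' end CTC has 2 G/C ✓; length 20 ✓; GC 14/20 = 70.0%, outside 46.5–54.7% ✗ — fails.
Candidate 3 (18 nt, A=5 T=8 G=1 C=4): 3' end TTA has 0 G/C, need ≥1 ✗; length 18 ✓; GC 5/18 = 27.8%, outside 46.5–54.7% ✗ — fails.
Candidate 4 (25 nt, A=6 T=8 G=8 C=3): 3' end ACA has 1 G/C ✓; length 25, outside 16–23 ✗; GC 11/25 = 44.0%, outside 46.5–54.7% ✗ — fails.
Candidate 5 (20 nt, A=3 T=4 G=7 C=6): 3' end TTC has 1 G/C ✓; length 20 ✓; GC 13/20 = 65.0%, outside 46.5–54.7% ✗ — fails.

Candidate 1 only.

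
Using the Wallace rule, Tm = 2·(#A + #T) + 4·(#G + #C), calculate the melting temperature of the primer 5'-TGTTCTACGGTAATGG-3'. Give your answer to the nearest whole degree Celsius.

Base counts: A=3, T=6, G=5, C=2 (length 16).
Tm = 2·(3+6) + 4·(5+2) = 2·9 + 4·7 = 18 + 28 = 46°C.

46°C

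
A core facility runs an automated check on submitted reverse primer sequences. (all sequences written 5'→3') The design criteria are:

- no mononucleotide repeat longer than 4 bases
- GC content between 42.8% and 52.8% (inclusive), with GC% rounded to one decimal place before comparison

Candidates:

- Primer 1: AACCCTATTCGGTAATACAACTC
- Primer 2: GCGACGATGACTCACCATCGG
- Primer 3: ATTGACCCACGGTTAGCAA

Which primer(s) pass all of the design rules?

Primer 3 only.

Primer 1 (23 nt, A=8 T=6 G=2 C=7): longest run = 3 ✓; GC 9/23 = 39.1%, outside 42.8–52.8% ✗ — fails.
Primer 2 (21 nt, A=5 T=3 G=6 C=7): longest run = 2 ✓; GC 13/21 = 61.9%, outside 42.8–52.8% ✗ — fails.
Primer 3 (19 nt, A=6 T=4 G=4 C=5): longest run = 3 ✓; GC 9/19 = 47.4% ✓ — passes.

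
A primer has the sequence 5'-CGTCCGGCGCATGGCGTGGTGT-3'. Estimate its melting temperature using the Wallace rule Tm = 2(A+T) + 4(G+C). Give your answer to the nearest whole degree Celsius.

Base counts: A=1, T=5, G=10, C=6 (length 22).
Tm = 2·(1+5) + 4·(10+6) = 2·6 + 4·16 = 12 + 64 = 76°C.

76°C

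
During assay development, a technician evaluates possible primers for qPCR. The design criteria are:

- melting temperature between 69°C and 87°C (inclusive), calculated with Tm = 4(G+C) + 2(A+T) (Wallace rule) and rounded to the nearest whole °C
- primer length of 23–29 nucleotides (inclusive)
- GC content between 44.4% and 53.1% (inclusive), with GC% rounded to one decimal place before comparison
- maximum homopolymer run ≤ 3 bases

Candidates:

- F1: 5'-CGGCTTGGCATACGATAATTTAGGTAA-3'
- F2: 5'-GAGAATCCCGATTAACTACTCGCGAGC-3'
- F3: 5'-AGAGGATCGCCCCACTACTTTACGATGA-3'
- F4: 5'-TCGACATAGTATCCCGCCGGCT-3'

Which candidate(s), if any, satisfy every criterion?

F2 only.

F1 (27 nt, A=8 T=8 G=7 C=4): Tm = 2·16 + 4·11 = 76°C ✓; length 27 ✓; GC 11/27 = 40.7%, outside 44.4–53.1% ✗; longest run = 3 ✓ — fails.
F2 (27 nt, A=8 T=5 G=6 C=8): Tm = 2·13 + 4·14 = 82°C ✓; length 27 ✓; GC 14/27 = 51.9% ✓; longest run = 3 ✓ — passes.
F3 (28 nt, A=8 T=6 G=6 C=8): Tm = 2·14 + 4·14 = 84°C ✓; length 28 ✓; GC 14/28 = 50.0% ✓; longest run = 4, exceeds 3 ✗ — fails.
F4 (22 nt, A=4 T=5 G=5 C=8): Tm = 2·9 + 4·13 = 70°C ✓; length 22, outside 23–29 ✗; GC 13/22 = 59.1%, outside 44.4–53.1% ✗; longest run = 3 ✓ — fails.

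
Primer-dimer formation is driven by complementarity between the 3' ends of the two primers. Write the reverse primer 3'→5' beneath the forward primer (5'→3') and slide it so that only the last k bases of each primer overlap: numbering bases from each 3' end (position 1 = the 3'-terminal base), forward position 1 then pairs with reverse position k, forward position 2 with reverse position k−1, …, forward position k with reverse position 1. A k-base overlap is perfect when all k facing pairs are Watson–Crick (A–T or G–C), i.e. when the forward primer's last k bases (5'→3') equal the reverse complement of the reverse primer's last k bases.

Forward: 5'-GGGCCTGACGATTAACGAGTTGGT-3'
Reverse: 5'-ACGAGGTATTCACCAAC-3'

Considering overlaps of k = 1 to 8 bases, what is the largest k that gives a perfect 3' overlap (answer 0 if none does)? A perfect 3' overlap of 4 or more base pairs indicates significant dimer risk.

Longest perfect overlap: 6 complementary base pairs; significant dimer risk (threshold 4).

Last 8 bases (5'→3') — forward …GAGTTGGT, reverse …TCACCAAC.
Reverse complement of the reverse primer's last 8 bases: GTTGGTGA; its first k bases are the reverse complement of the reverse primer's last k bases, so a perfect k-base overlap needs the forward primer's last k bases to equal them.
Comparing (forward last k vs required): k=1: T vs G ✗; k=2: GT vs GT ✓; k=3: GGT vs GTT ✗; k=4: TGGT vs GTTG ✗; k=5: TTGGT vs GTTGG ✗; k=6: GTTGGT vs GTTGGT ✓; k=7: AGTTGGT vs GTTGGTG ✗; k=8: GAGTTGGT vs GTTGGTGA ✗.
Perfect overlaps at k = 2, 6; the largest is 6.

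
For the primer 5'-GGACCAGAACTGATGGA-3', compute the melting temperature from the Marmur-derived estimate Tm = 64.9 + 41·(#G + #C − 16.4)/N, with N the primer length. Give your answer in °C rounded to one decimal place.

47.1°C

Base counts: A=6, T=2, G=6, C=3; G+C = 9, N = 17.
Tm = 64.9 + 41·(9 − 16.4)/17 = 64.9 + -303.40/17 = 47.1°C.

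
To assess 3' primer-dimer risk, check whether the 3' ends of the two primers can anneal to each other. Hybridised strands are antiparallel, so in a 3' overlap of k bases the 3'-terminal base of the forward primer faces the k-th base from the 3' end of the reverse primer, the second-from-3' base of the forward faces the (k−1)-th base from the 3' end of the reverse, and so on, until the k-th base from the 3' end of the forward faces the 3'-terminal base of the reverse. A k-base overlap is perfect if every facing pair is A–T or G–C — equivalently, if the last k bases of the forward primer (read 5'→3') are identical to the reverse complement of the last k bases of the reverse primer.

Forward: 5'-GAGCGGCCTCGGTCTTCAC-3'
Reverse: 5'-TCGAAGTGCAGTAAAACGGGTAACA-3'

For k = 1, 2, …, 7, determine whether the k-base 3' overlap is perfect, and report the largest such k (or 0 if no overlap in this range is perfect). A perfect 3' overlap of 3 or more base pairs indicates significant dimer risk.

Last 7 bases (5'→3') — forward …TCTTCAC, reverse …GGTAACA.
Reverse complement of the reverse primer's last 7 bases: TGTTACC; its first k bases are the reverse complement of the reverse primer's last k bases, so a perfect k-base overlap needs the forward primer's last k bases to equal them.
Comparing (forward last k vs required): k=1: C vs T ✗; k=2: AC vs TG ✗; k=3: CAC vs TGT ✗; k=4: TCAC vs TGTT ✗; k=5: TTCAC vs TGTTA ✗; k=6: CTTCAC vs TGTTAC ✗; k=7: TCTTCAC vs TGTTACC ✗.
No overlap length from 1 to 7 is perfect, so the longest perfect 3' overlap is 0.

Longest perfect overlap: 0 complementary base pairs; below the dimer-risk threshold (threshold 3).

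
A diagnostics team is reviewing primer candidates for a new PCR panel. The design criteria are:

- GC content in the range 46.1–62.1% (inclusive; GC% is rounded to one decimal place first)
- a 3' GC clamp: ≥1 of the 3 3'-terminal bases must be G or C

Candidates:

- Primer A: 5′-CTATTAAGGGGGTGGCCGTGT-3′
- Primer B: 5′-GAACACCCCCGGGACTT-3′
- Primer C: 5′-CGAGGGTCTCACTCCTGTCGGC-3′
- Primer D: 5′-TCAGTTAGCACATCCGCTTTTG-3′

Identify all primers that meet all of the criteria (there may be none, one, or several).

Primer A only.

Primer A (21 nt, A=3 T=6 G=9 C=3): GC 12/21 = 57.1% ✓; 3' end TGT has 1 G/C ✓ — passes.
Primer B (17 nt, A=4 T=2 G=4 C=7): GC 11/17 = 64.7%, outside 46.1–62.1% ✗; 3' end CTT has 1 G/C ✓ — fails.
Primer C (22 nt, A=2 T=5 G=7 C=8): GC 15/22 = 68.2%, outside 46.1–62.1% ✗; 3' end GGC has 3 G/C ✓ — fails.
Primer D (22 nt, A=4 T=8 G=4 C=6): GC 10/22 = 45.5%, outside 46.1–62.1% ✗; 3' end TTG has 1 G/C ✓ — fails.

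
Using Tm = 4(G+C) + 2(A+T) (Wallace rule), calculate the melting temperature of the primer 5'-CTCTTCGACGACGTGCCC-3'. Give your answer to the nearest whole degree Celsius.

60°C

Base counts: A=2, T=4, G=4, C=8 (length 18).
Tm = 2·(2+4) + 4·(4+8) = 2·6 + 4·12 = 12 + 48 = 60°C.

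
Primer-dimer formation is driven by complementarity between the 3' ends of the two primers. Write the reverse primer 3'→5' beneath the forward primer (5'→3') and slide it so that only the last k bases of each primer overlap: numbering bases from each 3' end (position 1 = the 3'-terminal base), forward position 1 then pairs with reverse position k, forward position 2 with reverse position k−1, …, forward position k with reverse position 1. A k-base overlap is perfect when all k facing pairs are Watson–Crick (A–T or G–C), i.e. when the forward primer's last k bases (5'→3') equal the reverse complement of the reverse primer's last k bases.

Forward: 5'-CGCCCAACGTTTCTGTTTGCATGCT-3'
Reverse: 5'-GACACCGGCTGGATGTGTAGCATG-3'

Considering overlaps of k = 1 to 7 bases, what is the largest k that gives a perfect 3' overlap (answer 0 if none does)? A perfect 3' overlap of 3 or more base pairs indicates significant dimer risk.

Longest perfect overlap: 6 complementary base pairs; significant dimer risk (threshold 3).

Last 7 bases (5'→3') — forward …GCATGCT, reverse …TAGCATG.
Reverse complement of the reverse primer's last 7 bases: CATGCTA; its first k bases are the reverse complement of the reverse primer's last k bases, so a perfect k-base overlap needs the forward primer's last k bases to equal them.
Comparing (forward last k vs required): k=1: T vs C ✗; k=2: CT vs CA ✗; k=3: GCT vs CAT ✗; k=4: TGCT vs CATG ✗; k=5: ATGCT vs CATGC ✗; k=6: CATGCT vs CATGCT ✓; k=7: GCATGCT vs CATGCTA ✗.
Only k = 6 is perfect, so the longest perfect 3' overlap is 6.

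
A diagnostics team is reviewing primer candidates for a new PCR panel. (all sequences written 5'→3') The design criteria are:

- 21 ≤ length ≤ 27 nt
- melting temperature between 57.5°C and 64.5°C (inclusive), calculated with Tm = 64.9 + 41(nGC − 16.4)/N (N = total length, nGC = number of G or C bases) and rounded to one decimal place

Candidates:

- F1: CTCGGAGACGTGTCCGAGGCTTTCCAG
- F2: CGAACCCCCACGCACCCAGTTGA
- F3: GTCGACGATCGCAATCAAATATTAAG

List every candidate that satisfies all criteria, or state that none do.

F2 only.

F1 (27 nt, A=4 T=6 G=9 C=8): length 27 ✓; Tm = 64.9 + 41·(17 − 16.4)/27 = 65.8°C, outside 57.5–64.5°C ✗ — fails.
F2 (23 nt, A=6 T=2 G=4 C=11): length 23 ✓; Tm = 64.9 + 41·(15 − 16.4)/23 = 62.4°C ✓ — passes.
F3 (26 nt, A=10 T=6 G=5 C=5): length 26 ✓; Tm = 64.9 + 41·(10 − 16.4)/26 = 54.8°C, outside 57.5–64.5°C ✗ — fails.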